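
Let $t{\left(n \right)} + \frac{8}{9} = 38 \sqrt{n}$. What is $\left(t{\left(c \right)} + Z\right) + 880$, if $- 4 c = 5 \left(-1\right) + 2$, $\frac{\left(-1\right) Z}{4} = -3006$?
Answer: $\frac{116128}{9} + 19 \sqrt{3} \approx 12936.0$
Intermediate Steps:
$Z = 12024$ ($Z = \left(-4\right) \left(-3006\right) = 12024$)
$c = \frac{3}{4}$ ($c = - \frac{5 \left(-1\right) + 2}{4} = - \frac{-5 + 2}{4} = \left(- \frac{1}{4}\right) \left(-3\right) = \frac{3}{4} \approx 0.75$)
$t{\left(n \right)} = - \frac{8}{9} + 38 \sqrt{n}$
$\left(t{\left(c \right)} + Z\right) + 880 = \left(\left(- \frac{8}{9} + 38 \sqrt{\frac{3}{4}}\right) + 12024\right) + 880 = \left(\left(- \frac{8}{9} + 38 \frac{\sqrt{3}}{2}\right) + 12024\right) + 880 = \left(\left(- \frac{8}{9} + 19 \sqrt{3}\right) + 12024\right) + 880 = \left(\frac{108208}{9} + 19 \sqrt{3}\right) + 880 = \frac{116128}{9} + 19 \sqrt{3}$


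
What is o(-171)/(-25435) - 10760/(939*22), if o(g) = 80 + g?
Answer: -135900361/262718115 ≈ -0.51729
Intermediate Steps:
o(-171)/(-25435) - 10760/(939*22) = (80 - 171)/(-25435) - 10760/(939*22) = -91*(-1/25435) - 10760/20658 = 91/25435 - 10760*1/20658 = 91/25435 - 5380/10329 = -135900361/262718115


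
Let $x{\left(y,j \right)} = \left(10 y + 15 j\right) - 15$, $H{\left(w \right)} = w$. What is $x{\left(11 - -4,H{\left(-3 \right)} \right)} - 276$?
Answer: $-186$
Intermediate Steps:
$x{\left(y,j \right)} = -15 + 10 y + 15 j$
$x{\left(11 - -4,H{\left(-3 \right)} \right)} - 276 = \left(-15 + 10 \left(11 - -4\right) + 15 \left(-3\right)\right) - 276 = \left(-15 + 10 \left(11 + 4\right) - 45\right) - 276 = \left(-15 + 10 \cdot 15 - 45\right) - 276 = \left(-15 + 150 - 45\right) - 276 = 90 - 276 = -186$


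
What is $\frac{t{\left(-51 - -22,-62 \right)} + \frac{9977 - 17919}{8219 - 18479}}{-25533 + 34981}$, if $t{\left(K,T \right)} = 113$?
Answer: $\frac{30719}{2550960} \approx 0.012042$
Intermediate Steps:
$\frac{t{\left(-51 - -22,-62 \right)} + \frac{9977 - 17919}{8219 - 18479}}{-25533 + 34981} = \frac{113 + \frac{9977 - 17919}{8219 - 18479}}{-25533 + 34981} = \frac{113 - \frac{7942}{-10260}}{9448} = \left(113 - - \frac{209}{270}\right) \frac{1}{9448} = \left(113 + \frac{209}{270}\right) \frac{1}{9448} = \frac{30719}{270} \cdot \frac{1}{9448} = \frac{30719}{2550960}$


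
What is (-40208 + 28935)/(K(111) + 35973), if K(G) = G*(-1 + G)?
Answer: -11273/48183 ≈ -0.23396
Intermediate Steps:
(-40208 + 28935)/(K(111) + 35973) = (-40208 + 28935)/(111*(-1 + 111) + 35973) = -11273/(111*110 + 35973) = -11273/(12210 + 35973) = -11273/48183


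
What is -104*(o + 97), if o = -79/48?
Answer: -59501/6 ≈ -9916.8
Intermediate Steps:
o = -79/48 (o = -79*1/48 = -79/48 ≈ -1.6458)
-104*(o + 97) = -104*(-79/48 + 97) = -104*4577/48 = -59501/6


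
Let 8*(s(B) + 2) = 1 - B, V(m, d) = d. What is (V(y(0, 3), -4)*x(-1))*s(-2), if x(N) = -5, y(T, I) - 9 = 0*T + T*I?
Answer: -65/2 ≈ -32.500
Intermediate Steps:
y(T, I) = 9 + I*T (y(T, I) = 9 + (0*T + T*I) = 9 + (0 + I*T) = 9 + I*T)
s(B) = -15/8 - B/8 (s(B) = -2 + (1 - B)/8 = -2 + (1/8 - B/8) = -15/8 - B/8)
(V(y(0, 3), -4)*x(-1))*s(-2) = (-4*(-5))*(-15/8 - 1/8*(-2)) = 20*(-15/8 + 1/4) = 20*(-13/8) = -65/2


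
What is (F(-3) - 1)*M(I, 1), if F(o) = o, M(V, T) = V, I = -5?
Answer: 20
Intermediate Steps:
(F(-3) - 1)*M(I, 1) = (-3 - 1)*(-5) = -4*(-5) = 20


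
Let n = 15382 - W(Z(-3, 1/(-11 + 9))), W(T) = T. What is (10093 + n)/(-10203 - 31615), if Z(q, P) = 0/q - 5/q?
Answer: -38210/62727 ≈ -0.60915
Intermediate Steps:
Z(q, P) = -5/q (Z(q, P) = 0 - 5/q = -5/q)
n = 46141/3 (n = 15382 - (-5)/(-3) = 15382 - (-5)*(-1)/3 = 15382 - 1*5/3 = 15382 - 5/3 = 46141/3 ≈ 15380.)
(10093 + n)/(-10203 - 31615) = (10093 + 46141/3)/(-10203 - 31615) = (76420/3)/(-41818) = (76420/3)*(-1/41818) = -38210/62727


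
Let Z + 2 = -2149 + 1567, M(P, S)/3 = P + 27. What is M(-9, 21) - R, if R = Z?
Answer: 638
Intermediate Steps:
M(P, S) = 81 + 3*P (M(P, S) = 3*(P + 27) = 3*(27 + P) = 81 + 3*P)
Z = -584 (Z = -2 + (-2149 + 1567) = -2 - 582 = -584)
R = -584
M(-9, 21) - R = (81 + 3*(-9)) - 1*(-584) = (81 - 27) + 584 = 54 + 584 = 638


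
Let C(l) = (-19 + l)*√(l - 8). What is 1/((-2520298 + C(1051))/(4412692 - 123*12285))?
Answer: -3656494963913/3175395594386 - 748622346*√1043/1587697797193 ≈ -1.1667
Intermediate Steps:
C(l) = √(-8 + l)*(-19 + l) (C(l) = (-19 + l)*√(-8 + l) = √(-8 + l)*(-19 + l))
1/((-2520298 + C(1051))/(4412692 - 123*12285)) = 1/((-2520298 + √(-8 + 1051)*(-19 + 1051))/(4412692 - 123*12285)) = 1/((-2520298 + √1043*1032)/(4412692 - 1511055)) = 1/((-2520298 + 1032*√1043)/2901637) = 1/((-2520298 + 1032*√1043)*(1/2901637)) = 1/(-2520298/2901637 + 1032*√1043/2901637)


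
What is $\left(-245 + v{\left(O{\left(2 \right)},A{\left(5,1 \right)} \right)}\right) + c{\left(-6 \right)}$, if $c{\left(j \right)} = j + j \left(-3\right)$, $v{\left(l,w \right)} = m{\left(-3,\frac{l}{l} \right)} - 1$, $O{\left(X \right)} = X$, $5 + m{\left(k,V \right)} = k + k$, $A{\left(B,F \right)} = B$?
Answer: $-245$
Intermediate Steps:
$m{\left(k,V \right)} = -5 + 2 k$ ($m{\left(k,V \right)} = -5 + \left(k + k\right) = -5 + 2 k$)
$v{\left(l,w \right)} = -12$ ($v{\left(l,w \right)} = \left(-5 + 2 \left(-3\right)\right) - 1 = \left(-5 - 6\right) - 1 = -11 - 1 = -12$)
$c{\left(j \right)} = - 2 j$ ($c{\left(j \right)} = j - 3 j = - 2 j$)
$\left(-245 + v{\left(O{\left(2 \right)},A{\left(5,1 \right)} \right)}\right) + c{\left(-6 \right)} = \left(-245 - 12\right) - -12 = -257 + 12 = -245$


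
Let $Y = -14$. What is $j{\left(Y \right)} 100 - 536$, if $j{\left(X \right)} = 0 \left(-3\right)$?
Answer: $-536$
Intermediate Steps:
$j{\left(X \right)} = 0$
$j{\left(Y \right)} 100 - 536 = 0 \cdot 100 - 536 = 0 - 536 = -536$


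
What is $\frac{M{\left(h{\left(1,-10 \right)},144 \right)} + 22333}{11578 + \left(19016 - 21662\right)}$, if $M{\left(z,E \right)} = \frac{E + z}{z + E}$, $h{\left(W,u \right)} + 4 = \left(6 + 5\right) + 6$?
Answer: $\frac{11167}{4466} \approx 2.5004$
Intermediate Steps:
$h{\left(W,u \right)} = 13$ ($h{\left(W,u \right)} = -4 + \left(\left(6 + 5\right) + 6\right) = -4 + \left(11 + 6\right) = -4 + 17 = 13$)
$M{\left(z,E \right)} = 1$ ($M{\left(z,E \right)} = \frac{E + z}{E + z} = 1$)
$\frac{M{\left(h{\left(1,-10 \right)},144 \right)} + 22333}{11578 + \left(19016 - 21662\right)} = \frac{1 + 22333}{11578 + \left(19016 - 21662\right)} = \frac{22334}{11578 - 2646} = \frac{22334}{8932} = 22334 \cdot \frac{1}{8932} = \frac{11167}{4466}$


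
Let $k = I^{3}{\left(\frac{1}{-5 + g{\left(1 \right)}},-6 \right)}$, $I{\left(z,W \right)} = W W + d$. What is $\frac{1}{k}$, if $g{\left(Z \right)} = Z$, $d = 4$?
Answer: $\frac{1}{64000} \approx 1.5625 \cdot 10^{-5}$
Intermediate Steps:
$I{\left(z,W \right)} = 4 + W^{2}$ ($I{\left(z,W \right)} = W W + 4 = W^{2} + 4 = 4 + W^{2}$)
$k = 64000$ ($k = \left(4 + \left(-6\right)^{2}\right)^{3} = \left(4 + 36\right)^{3} = 40^{3} = 64000$)
$\frac{1}{k} = \frac{1}{64000}$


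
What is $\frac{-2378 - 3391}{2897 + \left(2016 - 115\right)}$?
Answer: $- \frac{5769}{4798} \approx -1.2024$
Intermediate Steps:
$\frac{-2378 - 3391}{2897 + \left(2016 - 115\right)} = - \frac{5769}{2897 + \left(2016 - 115\right)} = - \frac{5769}{2897 + 1901} = - \frac{5769}{4798}$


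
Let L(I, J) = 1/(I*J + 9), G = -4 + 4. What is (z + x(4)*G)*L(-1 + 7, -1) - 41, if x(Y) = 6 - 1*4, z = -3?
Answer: -42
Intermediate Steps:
G = 0
x(Y) = 2 (x(Y) = 6 - 4 = 2)
L(I, J) = 1/(9 + I*J)
(z + x(4)*G)*L(-1 + 7, -1) - 41 = (-3 + 2*0)/(9 + (-1 + 7)*(-1)) - 41 = (-3 + 0)/(9 + 6*(-1)) - 41 = -3/(9 - 6) - 41 = -3/3 - 41 = -3*⅓ - 41 = -1 - 41 = -42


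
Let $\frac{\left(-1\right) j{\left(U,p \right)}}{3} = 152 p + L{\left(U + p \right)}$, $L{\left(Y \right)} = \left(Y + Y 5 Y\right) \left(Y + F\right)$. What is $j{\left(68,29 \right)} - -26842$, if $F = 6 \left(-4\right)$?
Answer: $-10310480$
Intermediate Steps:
$F = -24$
$L{\left(Y \right)} = \left(-24 + Y\right) \left(Y + 5 Y^{2}\right)$ ($L{\left(Y \right)} = \left(Y + Y 5 Y\right) \left(Y - 24\right) = \left(Y + 5 Y Y\right) \left(-24 + Y\right) = \left(Y + 5 Y^{2}\right) \left(-24 + Y\right) = \left(-24 + Y\right) \left(Y + 5 Y^{2}\right)$)
$j{\left(U,p \right)} = - 456 p - 3 \left(U + p\right) \left(-24 - 119 U - 119 p + 5 \left(U + p\right)^{2}\right)$ ($j{\left(U,p \right)} = - 3 \left(152 p + \left(U + p\right) \left(-24 - 119 \left(U + p\right) + 5 \left(U + p\right)^{2}\right)\right) = - 3 \left(152 p + \left(U + p\right) \left(-24 - \left(119 U + 119 p\right) + 5 \left(U + p\right)^{2}\right)\right) = - 3 \left(152 p + \left(U + p\right) \left(-24 - 119 U - 119 p + 5 \left(U + p\right)^{2}\right)\right) = - 456 p - 3 \left(U + p\right) \left(-24 - 119 U - 119 p + 5 \left(U + p\right)^{2}\right)$)
$j{\left(68,29 \right)} - -26842 = \left(\left(-456\right) 29 + 3 \left(68 + 29\right) \left(24 - 5 \left(68 + 29\right)^{2} + 119 \cdot 68 + 119 \cdot 29\right)\right) - -26842 = \left(-13224 + 3 \cdot 97 \left(24 - 5 \cdot 97^{2} + 8092 + 3451\right)\right) + 26842 = \left(-13224 + 3 \cdot 97 \left(24 - 47045 + 8092 + 3451\right)\right) + 26842 = \left(-13224 + 3 \cdot 97 \left(-35478\right)\right) + 26842 = \left(-13224 - 10324098\right) + 26842 = -10337322 + 26842 = -10310480$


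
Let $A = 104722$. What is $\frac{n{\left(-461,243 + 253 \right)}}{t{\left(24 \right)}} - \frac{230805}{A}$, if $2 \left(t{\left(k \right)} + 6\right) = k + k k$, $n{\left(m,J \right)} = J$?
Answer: $- \frac{7957279}{15394134} \approx -0.5169$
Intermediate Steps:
$t{\left(k \right)} = -6 + \frac{k}{2} + \frac{k^{2}}{2}$ ($t{\left(k \right)} = -6 + \frac{k + k k}{2} = -6 + \frac{k + k^{2}}{2} = -6 + \left(\frac{k}{2} + \frac{k^{2}}{2}\right) = -6 + \frac{k}{2} + \frac{k^{2}}{2}$)
$\frac{n{\left(-461,243 + 253 \right)}}{t{\left(24 \right)}} - \frac{230805}{A} = \frac{243 + 253}{-6 + \frac{1}{2} \cdot 24 + \frac{24^{2}}{2}} - \frac{230805}{104722} = \frac{496}{-6 + 12 + \frac{1}{2} \cdot 576} - \frac{230805}{104722} = \frac{496}{-6 + 12 + 288} - \frac{230805}{104722} = \frac{496}{294} - \frac{230805}{104722} = 496 \cdot \frac{1}{294} - \frac{230805}{104722} = \frac{248}{147} - \frac{230805}{104722} = - \frac{7957279}{15394134}$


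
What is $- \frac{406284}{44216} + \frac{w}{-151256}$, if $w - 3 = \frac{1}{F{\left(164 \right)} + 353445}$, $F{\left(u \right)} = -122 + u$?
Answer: $- \frac{1357677848290415}{147756136498572} \approx -9.1886$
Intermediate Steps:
$w = \frac{1060462}{353487}$ ($w = 3 + \frac{1}{\left(-122 + 164\right) + 353445} = 3 + \frac{1}{42 + 353445} = 3 + \frac{1}{353487} = \frac{1060462}{353487} \approx 3.0$)
$- \frac{406284}{44216} + \frac{w}{-151256} = - \frac{406284}{44216} + \frac{1060462}{353487 \left(-151256\right)} = \left(-406284\right) \frac{1}{44216} + \frac{1060462}{353487} \left(- \frac{1}{151256}\right) = - \frac{101571}{11054} - \frac{530231}{26733514836} = - \frac{1357677848290415}{147756136498572}$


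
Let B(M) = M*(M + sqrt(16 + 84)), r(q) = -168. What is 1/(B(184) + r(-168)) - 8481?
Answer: -301312967/35528 ≈ -8481.0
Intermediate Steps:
B(M) = M*(10 + M) (B(M) = M*(M + sqrt(100)) = M*(M + 10) = M*(10 + M))
1/(B(184) + r(-168)) - 8481 = 1/(184*(10 + 184) - 168) - 8481 = 1/(184*194 - 168) - 8481 = 1/(35696 - 168) - 8481 = 1/35528 - 8481 = -301312967/35528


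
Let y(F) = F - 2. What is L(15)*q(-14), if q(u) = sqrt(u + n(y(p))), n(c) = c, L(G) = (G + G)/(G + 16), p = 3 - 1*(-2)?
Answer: 30*I*sqrt(11)/31 ≈ 3.2096*I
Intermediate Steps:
p = 5 (p = 3 + 2 = 5)
L(G) = 2*G/(16 + G) (L(G) = (2*G)/(16 + G) = 2*G/(16 + G))
y(F) = -2 + F
q(u) = sqrt(3 + u) (q(u) = sqrt(u + (-2 + 5)) = sqrt(u + 3) = sqrt(3 + u))
L(15)*q(-14) = (2*15/(16 + 15))*sqrt(3 - 14) = (2*15/31)*sqrt(-11) = (2*15*(1/31))*(I*sqrt(11)) = 30*(I*sqrt(11))/31 = 30*I*sqrt(11)/31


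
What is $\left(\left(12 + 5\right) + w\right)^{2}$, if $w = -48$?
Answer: $961$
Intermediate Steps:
$\left(\left(12 + 5\right) + w\right)^{2} = \left(\left(12 + 5\right) - 48\right)^{2} = \left(17 - 48\right)^{2} = \left(-31\right)^{2} = 961$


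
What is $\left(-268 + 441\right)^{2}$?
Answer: $29929$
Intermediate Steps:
$\left(-268 + 441\right)^{2} = 173^{2} = 29929$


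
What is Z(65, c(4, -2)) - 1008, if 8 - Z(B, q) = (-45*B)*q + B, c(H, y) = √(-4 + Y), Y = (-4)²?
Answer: -1065 + 5850*√3 ≈ 9067.5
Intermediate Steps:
Y = 16
c(H, y) = 2*√3 (c(H, y) = √(-4 + 16) = √12 = 2*√3)
Z(B, q) = 8 - B + 45*B*q (Z(B, q) = 8 - ((-45*B)*q + B) = 8 - (-45*B*q + B) = 8 - (B - 45*B*q) = 8 + (-B + 45*B*q) = 8 - B + 45*B*q)
Z(65, c(4, -2)) - 1008 = (8 - 1*65 + 45*65*(2*√3)) - 1008 = (8 - 65 + 5850*√3) - 1008 = (-57 + 5850*√3) - 1008 = -1065 + 5850*√3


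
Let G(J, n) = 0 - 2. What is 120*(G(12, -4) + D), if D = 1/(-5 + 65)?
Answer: -238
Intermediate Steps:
D = 1/60 ≈ 0.016667
G(J, n) = -2
120*(G(12, -4) + D) = 120*(-2 + 1/60) = 120*(-119/60) = -238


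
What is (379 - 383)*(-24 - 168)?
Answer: 768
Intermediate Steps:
(379 - 383)*(-24 - 168) = -4*(-192) = 768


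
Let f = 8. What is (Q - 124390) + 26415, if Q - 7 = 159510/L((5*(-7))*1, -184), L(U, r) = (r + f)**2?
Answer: -1517248629/15488 ≈ -97963.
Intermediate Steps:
L(U, r) = (8 + r)**2 (L(U, r) = (r + 8)**2 = (8 + r)**2)
Q = 188171/15488 (Q = 7 + 159510/((8 - 184)**2) = 7 + 159510/((-176)**2) = 7 + 159510/30976 = 7 + 159510*(1/30976) = 7 + 79755/15488 = 188171/15488 ≈ 12.149)
(Q - 124390) + 26415 = (188171/15488 - 124390) + 26415 = -1926364149/15488 + 26415 = -1517248629/15488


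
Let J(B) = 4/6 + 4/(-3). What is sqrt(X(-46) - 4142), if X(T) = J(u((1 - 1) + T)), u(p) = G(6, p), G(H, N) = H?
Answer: 2*I*sqrt(9321)/3 ≈ 64.364*I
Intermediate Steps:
u(p) = 6
J(B) = -2/3 (J(B) = 4*(1/6) + 4*(-1/3) = 2/3 - 4/3 = -2/3)
X(T) = -2/3
sqrt(X(-46) - 4142) = sqrt(-2/3 - 4142) = sqrt(-12428/3) = 2*I*sqrt(9321)/3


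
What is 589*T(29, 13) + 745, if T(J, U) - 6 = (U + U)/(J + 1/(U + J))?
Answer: 5859289/1219 ≈ 4806.6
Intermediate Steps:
T(J, U) = 6 + 2*U/(J + 1/(J + U)) (T(J, U) = 6 + (U + U)/(J + 1/(U + J)) = 6 + (2*U)/(J + 1/(J + U)) = 6 + 2*U/(J + 1/(J + U)))
589*T(29, 13) + 745 = 589*(2*(3 + 13**2 + 3*29**2 + 4*29*13)/(1 + 29**2 + 29*13)) + 745 = 589*(2*(3 + 169 + 3*841 + 1508)/(1 + 841 + 377)) + 745 = 589*(2*(3 + 169 + 2523 + 1508)/1219) + 745 = 589*(2*(1/1219)*4203) + 745 = 589*(8406/1219) + 745 = 4951134/1219 + 745 = 5859289/1219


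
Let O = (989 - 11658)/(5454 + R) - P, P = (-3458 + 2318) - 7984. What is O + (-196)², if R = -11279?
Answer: 276931169/5825 ≈ 47542.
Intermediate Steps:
P = -9124 (P = -1140 - 7984 = -9124)
O = 53157969/5825 (O = (989 - 11658)/(5454 - 11279) - 1*(-9124) = -10669/(-5825) + 9124 = -10669*(-1/5825) + 9124 = 10669/5825 + 9124 = 53157969/5825 ≈ 9125.8)
O + (-196)² = 53157969/5825 + (-196)² = 53157969/5825 + 38416 = 276931169/5825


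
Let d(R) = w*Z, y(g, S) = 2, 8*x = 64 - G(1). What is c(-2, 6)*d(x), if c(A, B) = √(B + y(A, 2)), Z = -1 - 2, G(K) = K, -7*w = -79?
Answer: -474*√2/7 ≈ -95.762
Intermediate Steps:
w = 79/7 (w = -⅐*(-79) = 79/7 ≈ 11.286)
x = 63/8 (x = (64 - 1*1)/8 = (64 - 1)/8 = (⅛)*63 = 63/8 ≈ 7.8750)
Z = -3
c(A, B) = √(2 + B) (c(A, B) = √(B + 2) = √(2 + B))
d(R) = -237/7 (d(R) = (79/7)*(-3) = -237/7)
c(-2, 6)*d(x) = √(2 + 6)*(-237/7) = √8*(-237/7) = (2*√2)*(-237/7) = -474*√2/7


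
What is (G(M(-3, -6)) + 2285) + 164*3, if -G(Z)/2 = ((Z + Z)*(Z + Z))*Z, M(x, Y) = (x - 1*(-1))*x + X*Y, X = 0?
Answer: 1049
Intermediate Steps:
M(x, Y) = x*(1 + x) (M(x, Y) = (x - 1*(-1))*x + 0*Y = (x + 1)*x + 0 = (1 + x)*x + 0 = x*(1 + x) + 0 = x*(1 + x))
G(Z) = -8*Z³ (G(Z) = -2*(Z + Z)*(Z + Z)*Z = -2*(2*Z)*(2*Z)*Z = -2*4*Z²*Z = -8*Z³)
(G(M(-3, -6)) + 2285) + 164*3 = (-8*(-27*(1 - 3)³) + 2285) + 164*3 = (-8*(-3*(-2))³ + 2285) + 492 = (-8*6³ + 2285) + 492 = (-8*216 + 2285) + 492 = (-1728 + 2285) + 492 = 557 + 492 = 1049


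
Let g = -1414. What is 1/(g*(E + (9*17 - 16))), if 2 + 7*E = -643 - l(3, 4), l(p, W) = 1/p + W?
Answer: -3/187658 ≈ -1.5987e-5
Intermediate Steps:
l(p, W) = W + 1/p
E = -1948/21 (E = -2/7 + (-643 - (4 + 1/3))/7 = -2/7 + (-643 - 1*13/3)/7 = -2/7 + (-643 - 13/3)/7 = -2/7 + (1/7)*(-1942/3) = -2/7 - 1942/21 = -1948/21 ≈ -92.762)
1/(g*(E + (9*17 - 16))) = 1/(-1414*(-1948/21 + (9*17 - 16))) = 1/(-1414*(-1948/21 + (153 - 16))) = 1/(-1414*(-1948/21 + 137)) = 1/(-1414*929/21) = 1/(-187658/3) = -3/187658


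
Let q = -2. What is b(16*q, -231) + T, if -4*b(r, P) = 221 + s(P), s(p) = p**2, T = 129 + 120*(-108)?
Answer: -52453/2 ≈ -26227.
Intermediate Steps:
T = -12831 (T = 129 - 12960 = -12831)
b(r, P) = -221/4 - P**2/4 (b(r, P) = -(221 + P**2)/4 = -221/4 - P**2/4)
b(16*q, -231) + T = (-221/4 - 1/4*(-231)**2) - 12831 = (-221/4 - 1/4*53361) - 12831 = (-221/4 - 53361/4) - 12831 = -26791/2 - 12831 = -52453/2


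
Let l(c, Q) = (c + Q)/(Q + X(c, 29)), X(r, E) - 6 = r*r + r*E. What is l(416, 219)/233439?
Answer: 127/8653350291 ≈ 1.4676e-8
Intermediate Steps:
X(r, E) = 6 + r**2 + E*r (X(r, E) = 6 + (r*r + r*E) = 6 + (r**2 + E*r) = 6 + r**2 + E*r)
l(c, Q) = (Q + c)/(6 + Q + c**2 + 29*c) (l(c, Q) = (c + Q)/(Q + (6 + c**2 + 29*c)) = (Q + c)/(6 + Q + c**2 + 29*c))
l(416, 219)/233439 = ((219 + 416)/(6 + 219 + 416**2 + 29*416))/233439 = (635/(6 + 219 + 173056 + 12064))*(1/233439) = (635/185345)*(1/233439) = ((1/185345)*635)*(1/233439) = (127/37069)*(1/233439) = 127/8653350291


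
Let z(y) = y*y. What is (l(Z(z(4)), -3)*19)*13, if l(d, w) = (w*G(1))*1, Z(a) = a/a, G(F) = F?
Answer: -741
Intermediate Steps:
z(y) = y**2
Z(a) = 1
l(d, w) = w (l(d, w) = (w*1)*1 = w*1 = w)
(l(Z(z(4)), -3)*19)*13 = -3*19*13 = -57*13 = -741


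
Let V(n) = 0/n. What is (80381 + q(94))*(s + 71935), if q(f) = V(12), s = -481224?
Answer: -32899059109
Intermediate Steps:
V(n) = 0
q(f) = 0
(80381 + q(94))*(s + 71935) = (80381 + 0)*(-481224 + 71935) = 80381*(-409289) = -32899059109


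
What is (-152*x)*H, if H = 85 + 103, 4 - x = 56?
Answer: 1485952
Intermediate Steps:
x = -52 (x = 4 - 1*56 = 4 - 56 = -52)
H = 188
(-152*x)*H = -152*(-52)*188 = 7904*188 = 1485952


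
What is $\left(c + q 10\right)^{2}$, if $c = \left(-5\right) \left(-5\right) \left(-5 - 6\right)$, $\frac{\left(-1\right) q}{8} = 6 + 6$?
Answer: $1525225$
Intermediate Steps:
$q = -96$ ($q = - 8 \left(6 + 6\right) = \left(-8\right) 12 = -96$)
$c = -275$ ($c = 25 \left(-5 - 6\right) = 25 \left(-11\right) = -275$)
$\left(c + q 10\right)^{2} = \left(-275 - 960\right)^{2} = \left(-1235\right)^{2} = 1525225$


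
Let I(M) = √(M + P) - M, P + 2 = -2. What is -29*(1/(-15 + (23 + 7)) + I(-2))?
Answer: -899/15 - 29*I*√6 ≈ -59.933 - 71.035*I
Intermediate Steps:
P = -4 (P = -2 - 2 = -4)
I(M) = √(-4 + M) - M (I(M) = √(M - 4) - M = √(-4 + M) - M)
-29*(1/(-15 + (23 + 7)) + I(-2)) = -29*(1/(-15 + (23 + 7)) + (√(-4 - 2) - 1*(-2))) = -29*(1/(-15 + 30) + (√(-6) + 2)) = -29*(1/15 + (I*√6 + 2)) = -29*(1/15 + (2 + I*√6)) = -29*(31/15 + I*√6) = -899/15 - 29*I*√6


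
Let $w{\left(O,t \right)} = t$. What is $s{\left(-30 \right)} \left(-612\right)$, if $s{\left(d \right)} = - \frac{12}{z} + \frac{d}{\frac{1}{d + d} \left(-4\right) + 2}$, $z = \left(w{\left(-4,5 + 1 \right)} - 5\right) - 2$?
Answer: $\frac{47736}{31} \approx 1539.9$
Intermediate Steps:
$z = -1$ ($z = \left(\left(5 + 1\right) - 5\right) - 2 = \left(6 - 5\right) - 2 = 1 - 2 = -1$)
$s{\left(d \right)} = 12 + \frac{d}{2 - \frac{2}{d}}$ ($s{\left(d \right)} = - \frac{12}{-1} + \frac{d}{\frac{1}{d + d} \left(-4\right) + 2} = \left(-12\right) \left(-1\right) + \frac{d}{\frac{1}{2 d} \left(-4\right) + 2} = 12 + \frac{d}{\frac{1}{2 d} \left(-4\right) + 2} = 12 + \frac{d}{- \frac{2}{d} + 2} = 12 + \frac{d}{2 - \frac{2}{d}}$)
$s{\left(-30 \right)} \left(-612\right) = \frac{-24 + \left(-30\right)^{2} + 24 \left(-30\right)}{2 \left(-1 - 30\right)} \left(-612\right) = \frac{-24 + 900 - 720}{2 \left(-31\right)} \left(-612\right) = \frac{1}{2} \left(- \frac{1}{31}\right) 156 \left(-612\right) = \left(- \frac{78}{31}\right) \left(-612\right) = \frac{47736}{31}$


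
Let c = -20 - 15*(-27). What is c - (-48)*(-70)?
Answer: -2975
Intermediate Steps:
c = 385 (c = -20 + 405 = 385)
c - (-48)*(-70) = 385 - (-48)*(-70) = 385 - 1*3360 = 385 - 3360 = -2975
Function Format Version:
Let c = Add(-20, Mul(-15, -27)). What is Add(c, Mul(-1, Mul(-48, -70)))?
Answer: -2975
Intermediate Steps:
c = 385 (c = Add(-20, 405) = 385)
Add(c, Mul(-1, Mul(-48, -70))) = Add(385, Mul(-1, Mul(-48, -70))) = Add(385, Mul(-1, 3360)) = Add(385, -3360) = -2975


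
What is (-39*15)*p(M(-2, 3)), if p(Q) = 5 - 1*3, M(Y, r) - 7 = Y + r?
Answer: -1170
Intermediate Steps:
M(Y, r) = 7 + Y + r (M(Y, r) = 7 + (Y + r) = 7 + Y + r)
p(Q) = 2 (p(Q) = 5 - 3 = 2)
(-39*15)*p(M(-2, 3)) = -39*15*2 = -585*2 = -1170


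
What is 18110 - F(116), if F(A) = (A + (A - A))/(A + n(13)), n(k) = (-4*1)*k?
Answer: 289731/16 ≈ 18108.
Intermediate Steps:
n(k) = -4*k
F(A) = A/(-52 + A) (F(A) = (A + (A - A))/(A - 4*13) = (A + 0)/(A - 52) = A/(-52 + A))
18110 - F(116) = 18110 - 116/(-52 + 116) = 18110 - 116/64 = 18110 - 1*29/16 = 18110 - 29/16 = 289731/16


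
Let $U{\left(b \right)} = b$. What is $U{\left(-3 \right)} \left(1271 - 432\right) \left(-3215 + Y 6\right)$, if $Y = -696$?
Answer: $18603147$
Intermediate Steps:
$U{\left(-3 \right)} \left(1271 - 432\right) \left(-3215 + Y 6\right) = - 3 \left(1271 - 432\right) \left(-3215 - 4176\right) = - 3 \cdot 839 \left(-7391\right) = \left(-3\right) \left(-6201049\right) = 18603147$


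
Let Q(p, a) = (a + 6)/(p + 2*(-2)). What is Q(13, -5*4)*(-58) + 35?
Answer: 1127/9 ≈ 125.22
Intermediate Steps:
Q(p, a) = (6 + a)/(-4 + p) (Q(p, a) = (6 + a)/(p - 4) = (6 + a)/(-4 + p))
Q(13, -5*4)*(-58) + 35 = ((6 - 5*4)/(-4 + 13))*(-58) + 35 = ((6 - 20)/9)*(-58) + 35 = ((⅑)*(-14))*(-58) + 35 = -14/9*(-58) + 35 = 812/9 + 35 = 1127/9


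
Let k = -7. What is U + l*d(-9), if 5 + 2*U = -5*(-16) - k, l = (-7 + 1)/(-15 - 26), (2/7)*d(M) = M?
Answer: 1492/41 ≈ 36.390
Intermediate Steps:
d(M) = 7*M/2
l = 6/41 (l = -6/(-41) = -6*(-1/41) = 6/41 ≈ 0.14634)
U = 41 (U = -5/2 + (-5*(-16) - 1*(-7))/2 = -5/2 + (80 + 7)/2 = -5/2 + (1/2)*87 = -5/2 + 87/2 = 41)
U + l*d(-9) = 41 + 6*((7/2)*(-9))/41 = 41 + (6/41)*(-63/2) = 41 - 189/41 = 1492/41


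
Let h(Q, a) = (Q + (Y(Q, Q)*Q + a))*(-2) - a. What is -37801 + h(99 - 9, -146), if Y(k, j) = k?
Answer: -53743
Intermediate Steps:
h(Q, a) = -3*a - 2*Q - 2*Q² (h(Q, a) = (Q + (Q*Q + a))*(-2) - a = (Q + (Q² + a))*(-2) - a = (Q + (a + Q²))*(-2) - a = (Q + a + Q²)*(-2) - a = (-2*Q - 2*a - 2*Q²) - a = -3*a - 2*Q - 2*Q²)
-37801 + h(99 - 9, -146) = -37801 + (-3*(-146) - 2*(99 - 9) - 2*(99 - 9)²) = -37801 + (438 - 2*90 - 2*90²) = -37801 + (438 - 180 - 2*8100) = -37801 + (438 - 180 - 16200) = -37801 - 15942 = -53743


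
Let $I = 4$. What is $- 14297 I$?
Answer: $-57188$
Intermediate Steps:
$- 14297 I = \left(-14297\right) 4 = -57188$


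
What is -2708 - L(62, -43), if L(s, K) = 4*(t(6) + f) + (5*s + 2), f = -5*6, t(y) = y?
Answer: -2924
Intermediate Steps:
f = -30
L(s, K) = -94 + 5*s (L(s, K) = 4*(6 - 30) + (5*s + 2) = 4*(-24) + (2 + 5*s) = -96 + (2 + 5*s) = -94 + 5*s)
-2708 - L(62, -43) = -2708 - (-94 + 5*62) = -2708 - (-94 + 310) = -2708 - 1*216 = -2708 - 216 = -2924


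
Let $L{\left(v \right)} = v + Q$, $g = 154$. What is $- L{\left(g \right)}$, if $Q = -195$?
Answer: $41$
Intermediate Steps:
$L{\left(v \right)} = -195 + v$ ($L{\left(v \right)} = v - 195 = -195 + v$)
$- L{\left(g \right)} = - (-195 + 154) = \left(-1\right) \left(-41\right) = 41$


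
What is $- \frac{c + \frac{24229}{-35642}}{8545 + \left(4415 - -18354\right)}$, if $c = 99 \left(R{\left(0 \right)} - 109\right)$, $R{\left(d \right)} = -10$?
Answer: $\frac{419922631}{1116093588} \approx 0.37624$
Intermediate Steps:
$c = -11781$ ($c = 99 \left(-10 - 109\right) = 99 \left(-119\right) = -11781$)
$- \frac{c + \frac{24229}{-35642}}{8545 + \left(4415 - -18354\right)} = - \frac{-11781 + \frac{24229}{-35642}}{8545 + \left(4415 - -18354\right)} = - \frac{-11781 + 24229 \left(- \frac{1}{35642}\right)}{8545 + \left(4415 + 18354\right)} = - \frac{-11781 - \frac{24229}{35642}}{8545 + 22769} = - \frac{-419922631}{35642 \cdot 31314} = \left(-1\right) \left(- \frac{419922631}{1116093588}\right) = \frac{419922631}{1116093588}$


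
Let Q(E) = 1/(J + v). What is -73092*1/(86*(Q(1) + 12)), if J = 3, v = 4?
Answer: -255822/3655 ≈ -69.992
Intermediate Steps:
Q(E) = ⅐ (Q(E) = 1/(3 + 4) = 1/7 = ⅐)
-73092*1/(86*(Q(1) + 12)) = -73092*1/(86*(⅐ + 12)) = -73092/(86*(85/7)) = -73092/7310/7 = -73092*7/7310 = -255822/3655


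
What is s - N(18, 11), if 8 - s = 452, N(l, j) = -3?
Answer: -441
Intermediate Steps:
s = -444 (s = 8 - 1*452 = 8 - 452 = -444)
s - N(18, 11) = -444 - 1*(-3) = -444 + 3 = -441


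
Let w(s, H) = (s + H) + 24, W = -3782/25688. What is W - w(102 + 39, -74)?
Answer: -1170695/12844 ≈ -91.147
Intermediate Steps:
W = -1891/12844 (W = -3782*1/25688 = -1891/12844 ≈ -0.14723)
w(s, H) = 24 + H + s (w(s, H) = (H + s) + 24 = 24 + H + s)
W - w(102 + 39, -74) = -1891/12844 - (24 - 74 + (102 + 39)) = -1891/12844 - (24 - 74 + 141) = -1891/12844 - 1*91 = -1891/12844 - 91 = -1170695/12844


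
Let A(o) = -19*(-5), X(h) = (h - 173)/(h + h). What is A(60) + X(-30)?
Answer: 5903/60 ≈ 98.383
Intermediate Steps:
X(h) = (-173 + h)/(2*h) (X(h) = (-173 + h)/((2*h)) = (-173 + h)*(1/(2*h)) = (-173 + h)/(2*h))
A(o) = 95
A(60) + X(-30) = 95 + (1/2)*(-173 - 30)/(-30) = 95 + (1/2)*(-1/30)*(-203) = 95 + 203/60 = 5903/60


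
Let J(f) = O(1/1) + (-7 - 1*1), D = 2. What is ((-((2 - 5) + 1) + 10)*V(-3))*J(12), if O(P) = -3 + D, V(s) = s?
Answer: 324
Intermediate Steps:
O(P) = -1 (O(P) = -3 + 2 = -1)
J(f) = -9 (J(f) = -1 + (-7 - 1*1) = -1 + (-7 - 1) = -1 - 8 = -9)
((-((2 - 5) + 1) + 10)*V(-3))*J(12) = ((-((2 - 5) + 1) + 10)*(-3))*(-9) = ((-(-3 + 1) + 10)*(-3))*(-9) = ((-1*(-2) + 10)*(-3))*(-9) = ((2 + 10)*(-3))*(-9) = (12*(-3))*(-9) = -36*(-9) = 324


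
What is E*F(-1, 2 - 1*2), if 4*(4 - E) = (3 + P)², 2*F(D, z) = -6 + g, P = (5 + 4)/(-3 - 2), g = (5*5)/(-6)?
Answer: -5551/300 ≈ -18.503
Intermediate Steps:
g = -25/6 (g = 25*(-⅙) = -25/6 ≈ -4.1667)
P = -9/5 (P = 9/(-5) = 9*(-⅕) = -9/5 ≈ -1.8000)
F(D, z) = -61/12 (F(D, z) = (-6 - 25/6)/2 = (½)*(-61/6) = -61/12)
E = 91/25 (E = 4 - (3 - 9/5)²/4 = 4 - (6/5)²/4 = 4 - ¼*36/25 = 4 - 9/25 = 91/25 ≈ 3.6400)
E*F(-1, 2 - 1*2) = (91/25)*(-61/12) = -5551/300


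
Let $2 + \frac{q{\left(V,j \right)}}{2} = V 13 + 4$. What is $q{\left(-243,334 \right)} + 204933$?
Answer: $198619$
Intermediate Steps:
$q{\left(V,j \right)} = 4 + 26 V$ ($q{\left(V,j \right)} = -4 + 2 \left(V 13 + 4\right) = -4 + 2 \left(13 V + 4\right) = -4 + 2 \left(4 + 13 V\right) = -4 + \left(8 + 26 V\right) = 4 + 26 V$)
$q{\left(-243,334 \right)} + 204933 = \left(4 + 26 \left(-243\right)\right) + 204933 = \left(4 - 6318\right) + 204933 = -6314 + 204933 = 198619$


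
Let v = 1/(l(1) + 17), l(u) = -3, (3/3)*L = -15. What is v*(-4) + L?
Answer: -107/7 ≈ -15.286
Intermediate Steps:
L = -15
v = 1/14 (v = 1/(-3 + 17) = 1/14 ≈ 0.071429)
v*(-4) + L = (1/14)*(-4) - 15 = -2/7 - 15 = -107/7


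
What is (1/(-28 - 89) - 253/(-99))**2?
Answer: 88804/13689 ≈ 6.4873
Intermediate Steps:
(1/(-28 - 89) - 253/(-99))**2 = (1/(-117) - 253*(-1/99))**2 = (-1/117 + 23/9)**2 = (298/117)**2 = 88804/13689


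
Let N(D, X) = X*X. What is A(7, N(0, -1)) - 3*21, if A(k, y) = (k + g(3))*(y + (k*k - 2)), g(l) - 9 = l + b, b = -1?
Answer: 801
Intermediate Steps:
N(D, X) = X²
g(l) = 8 + l (g(l) = 9 + (l - 1) = 9 + (-1 + l) = 8 + l)
A(k, y) = (11 + k)*(-2 + y + k²) (A(k, y) = (k + (8 + 3))*(y + (k*k - 2)) = (k + 11)*(y + (k² - 2)) = (11 + k)*(y + (-2 + k²)) = (11 + k)*(-2 + y + k²))
A(7, N(0, -1)) - 3*21 = (-22 + 7³ - 2*7 + 11*(-1)² + 11*7² + 7*(-1)²) - 3*21 = (-22 + 343 - 14 + 11*1 + 11*49 + 7*1) - 63 = (-22 + 343 - 14 + 11 + 539 + 7) - 63 = 864 - 63 = 801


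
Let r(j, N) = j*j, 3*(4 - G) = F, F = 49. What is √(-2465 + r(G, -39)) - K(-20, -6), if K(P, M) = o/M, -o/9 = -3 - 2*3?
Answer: 27/2 + 4*I*√1301/3 ≈ 13.5 + 48.093*I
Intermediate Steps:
G = -37/3 (G = 4 - ⅓*49 = 4 - 49/3 = -37/3 ≈ -12.333)
r(j, N) = j²
o = 81 (o = -9*(-3 - 2*3) = -9*(-3 - 6) = -9*(-9) = 81)
K(P, M) = 81/M
√(-2465 + r(G, -39)) - K(-20, -6) = √(-2465 + (-37/3)²) - 81/(-6) = √(-2465 + 1369/9) - 81*(-1)/6 = √(-20816/9) - 1*(-27/2) = 4*I*√1301/3 + 27/2 = 27/2 + 4*I*√1301/3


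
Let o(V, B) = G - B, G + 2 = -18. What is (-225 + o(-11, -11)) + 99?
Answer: -135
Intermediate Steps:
G = -20 (G = -2 - 18 = -20)
o(V, B) = -20 - B
(-225 + o(-11, -11)) + 99 = (-225 + (-20 - 1*(-11))) + 99 = (-225 + (-20 + 11)) + 99 = (-225 - 9) + 99 = -234 + 99 = -135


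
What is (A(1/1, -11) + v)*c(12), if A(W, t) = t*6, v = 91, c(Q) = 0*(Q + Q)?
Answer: 0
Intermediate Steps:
c(Q) = 0 (c(Q) = 0*(2*Q) = 0)
A(W, t) = 6*t
(A(1/1, -11) + v)*c(12) = (6*(-11) + 91)*0 = (-66 + 91)*0 = 25*0 = 0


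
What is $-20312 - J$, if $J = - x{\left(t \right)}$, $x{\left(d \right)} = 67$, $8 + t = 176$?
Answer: $-20245$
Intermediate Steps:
$t = 168$ ($t = -8 + 176 = 168$)
$J = -67$ ($J = \left(-1\right) 67 = -67$)
$-20312 - J = -20312 - -67 = -20312 + 67 = -20245$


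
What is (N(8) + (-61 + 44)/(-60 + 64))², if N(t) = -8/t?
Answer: 441/16 ≈ 27.563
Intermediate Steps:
(N(8) + (-61 + 44)/(-60 + 64))² = (-8/8 + (-61 + 44)/(-60 + 64))² = (-8*⅛ - 17/4)² = (-1 - 17*¼)² = (-1 - 17/4)² = (-21/4)² = 441/16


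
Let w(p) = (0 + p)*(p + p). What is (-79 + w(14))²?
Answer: 97969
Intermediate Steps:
w(p) = 2*p² (w(p) = p*(2*p) = 2*p²)
(-79 + w(14))² = (-79 + 2*14²)² = (-79 + 2*196)² = (-79 + 392)² = 313² = 97969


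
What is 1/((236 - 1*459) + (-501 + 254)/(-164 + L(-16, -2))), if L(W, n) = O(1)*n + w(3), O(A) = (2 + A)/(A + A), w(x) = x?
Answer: -164/36325 ≈ -0.0045148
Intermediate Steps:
O(A) = (2 + A)/(2*A) (O(A) = (2 + A)/((2*A)) = (2 + A)*(1/(2*A)) = (2 + A)/(2*A))
L(W, n) = 3 + 3*n/2 (L(W, n) = ((½)*(2 + 1)/1)*n + 3 = ((½)*1*3)*n + 3 = 3*n/2 + 3 = 3 + 3*n/2)
1/((236 - 1*459) + (-501 + 254)/(-164 + L(-16, -2))) = 1/((236 - 1*459) + (-501 + 254)/(-164 + (3 + (3/2)*(-2)))) = 1/((236 - 459) - 247/(-164 + (3 - 3))) = 1/(-223 - 247/(-164 + 0)) = 1/(-223 - 247/(-164)) = 1/(-223 - 247*(-1/164)) = 1/(-223 + 247/164) = 1/(-36325/164) = -164/36325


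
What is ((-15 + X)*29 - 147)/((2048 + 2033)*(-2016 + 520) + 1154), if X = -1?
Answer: 611/6104022 ≈ 0.00010010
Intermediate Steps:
((-15 + X)*29 - 147)/((2048 + 2033)*(-2016 + 520) + 1154) = ((-15 - 1)*29 - 147)/((2048 + 2033)*(-2016 + 520) + 1154) = (-16*29 - 147)/(4081*(-1496) + 1154) = (-464 - 147)/(-6105176 + 1154) = -611/(-6104022) = -611*(-1/6104022) = 611/6104022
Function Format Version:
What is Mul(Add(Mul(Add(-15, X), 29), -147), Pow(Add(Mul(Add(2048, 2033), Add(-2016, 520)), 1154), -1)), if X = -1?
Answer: Rational(611, 6104022) ≈ 0.00010010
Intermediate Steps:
Mul(Add(Mul(Add(-15, X), 29), -147), Pow(Add(Mul(Add(2048, 2033), Add(-2016, 520)), 1154), -1)) = Mul(Add(Mul(Add(-15, -1), 29), -147), Pow(Add(Mul(Add(2048, 2033), Add(-2016, 520)), 1154), -1)) = Mul(Add(Mul(-16, 29), -147), Pow(Add(Mul(4081, -1496), 1154), -1)) = Mul(Add(-464, -147), Pow(Add(-6105176, 1154), -1)) = Mul(-611, Pow(-6104022, -1)) = Mul(-611, Rational(-1, 6104022)) = Rational(611, 6104022)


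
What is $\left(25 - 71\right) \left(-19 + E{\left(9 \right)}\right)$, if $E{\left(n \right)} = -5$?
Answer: $1104$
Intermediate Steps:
$\left(25 - 71\right) \left(-19 + E{\left(9 \right)}\right) = \left(25 - 71\right) \left(-19 - 5\right) = \left(-46\right) \left(-24\right) = 1104$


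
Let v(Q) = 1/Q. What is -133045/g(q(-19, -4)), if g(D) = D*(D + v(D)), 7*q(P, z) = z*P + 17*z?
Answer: -6519205/113 ≈ -57692.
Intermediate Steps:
q(P, z) = 17*z/7 + P*z/7 (q(P, z) = (z*P + 17*z)/7 = (P*z + 17*z)/7 = (17*z + P*z)/7 = 17*z/7 + P*z/7)
g(D) = D*(D + 1/D)
-133045/g(q(-19, -4)) = -133045/(1 + ((⅐)*(-4)*(17 - 19))²) = -133045/(1 + ((⅐)*(-4)*(-2))²) = -133045/(1 + (8/7)²) = -133045/(1 + 64/49) = -133045/113/49 = -133045*49/113 = -6519205/113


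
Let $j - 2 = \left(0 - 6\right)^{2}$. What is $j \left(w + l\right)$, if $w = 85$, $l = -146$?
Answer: $-2318$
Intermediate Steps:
$j = 38$ ($j = 2 + \left(0 - 6\right)^{2} = 2 + \left(-6\right)^{2} = 2 + 36 = 38$)
$j \left(w + l\right) = 38 \left(85 - 146\right) = 38 \left(-61\right) = -2318$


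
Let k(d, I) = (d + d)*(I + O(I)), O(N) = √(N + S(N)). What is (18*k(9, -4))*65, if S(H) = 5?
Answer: -63180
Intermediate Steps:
O(N) = √(5 + N) (O(N) = √(N + 5) = √(5 + N))
k(d, I) = 2*d*(I + √(5 + I)) (k(d, I) = (d + d)*(I + √(5 + I)) = (2*d)*(I + √(5 + I)) = 2*d*(I + √(5 + I)))
(18*k(9, -4))*65 = (18*(2*9*(-4 + √(5 - 4))))*65 = (18*(2*9*(-4 + √1)))*65 = (18*(2*9*(-4 + 1)))*65 = (18*(2*9*(-3)))*65 = (18*(-54))*65 = -972*65 = -63180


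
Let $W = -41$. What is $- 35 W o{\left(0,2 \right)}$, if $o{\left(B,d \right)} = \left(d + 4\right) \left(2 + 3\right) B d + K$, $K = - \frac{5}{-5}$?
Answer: $1435$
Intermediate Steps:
$K = 1$ ($K = \left(-5\right) \left(- \frac{1}{5}\right) = 1$)
$o{\left(B,d \right)} = 1 + B d \left(20 + 5 d\right)$ ($o{\left(B,d \right)} = \left(d + 4\right) \left(2 + 3\right) B d + 1 = \left(4 + d\right) 5 B d + 1 = \left(20 + 5 d\right) B d + 1 = B \left(20 + 5 d\right) d + 1 = B d \left(20 + 5 d\right) + 1 = 1 + B d \left(20 + 5 d\right)$)
$- 35 W o{\left(0,2 \right)} = \left(-35\right) \left(-41\right) \left(1 + 5 \cdot 0 \cdot 2^{2} + 20 \cdot 0 \cdot 2\right) = 1435 \left(1 + 5 \cdot 0 \cdot 4 + 0\right) = 1435 \left(1 + 0 + 0\right) = 1435 \cdot 1 = 1435$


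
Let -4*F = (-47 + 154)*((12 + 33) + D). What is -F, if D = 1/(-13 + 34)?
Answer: 50611/42 ≈ 1205.0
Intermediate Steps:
D = 1/21 ≈ 0.047619
F = -50611/42 (F = -(-47 + 154)*((12 + 33) + 1/21)/4 = -107*(45 + 1/21)/4 = -107*946/(4*21) = -1/4*101222/21 = -50611/42 ≈ -1205.0)
-F = -1*(-50611/42) = 50611/42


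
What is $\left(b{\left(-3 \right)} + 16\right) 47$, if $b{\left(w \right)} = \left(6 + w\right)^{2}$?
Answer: $1175$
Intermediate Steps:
$\left(b{\left(-3 \right)} + 16\right) 47 = \left(\left(6 - 3\right)^{2} + 16\right) 47 = \left(3^{2} + 16\right) 47 = \left(9 + 16\right) 47 = 25 \cdot 47 = 1175$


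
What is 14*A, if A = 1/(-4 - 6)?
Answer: -7/5 ≈ -1.4000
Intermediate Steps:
A = -⅒ (A = 1/(-10) = -⅒ ≈ -0.10000)
14*A = 14*(-⅒) = -7/5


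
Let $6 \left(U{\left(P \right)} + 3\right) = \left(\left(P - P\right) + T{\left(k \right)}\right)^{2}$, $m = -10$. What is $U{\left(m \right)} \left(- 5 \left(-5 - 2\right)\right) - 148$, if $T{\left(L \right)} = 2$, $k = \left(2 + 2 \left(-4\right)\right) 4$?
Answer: $- \frac{689}{3} \approx -229.67$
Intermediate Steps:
$k = -24$ ($k = \left(2 - 8\right) 4 = \left(-6\right) 4 = -24$)
$U{\left(P \right)} = - \frac{7}{3}$ ($U{\left(P \right)} = -3 + \frac{\left(\left(P - P\right) + 2\right)^{2}}{6} = -3 + \frac{\left(0 + 2\right)^{2}}{6} = -3 + \frac{2^{2}}{6} = -3 + \frac{1}{6} \cdot 4 = -3 + \frac{2}{3} = - \frac{7}{3}$)
$U{\left(m \right)} \left(- 5 \left(-5 - 2\right)\right) - 148 = - \frac{7 \left(- 5 \left(-5 - 2\right)\right)}{3} - 148 = - \frac{7 \left(\left(-5\right) \left(-7\right)\right)}{3} - 148 = \left(- \frac{7}{3}\right) 35 - 148 = - \frac{245}{3} - 148 = - \frac{689}{3}$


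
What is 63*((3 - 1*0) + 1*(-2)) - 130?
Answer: -67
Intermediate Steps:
63*((3 - 1*0) + 1*(-2)) - 130 = 63*((3 + 0) - 2) - 130 = 63*(3 - 2) - 130 = 63*1 - 130 = 63 - 130 = -67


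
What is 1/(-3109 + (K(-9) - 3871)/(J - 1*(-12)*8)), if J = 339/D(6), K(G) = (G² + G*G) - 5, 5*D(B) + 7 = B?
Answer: -533/1655859 ≈ -0.00032189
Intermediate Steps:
D(B) = -7/5 + B/5
K(G) = -5 + 2*G² (K(G) = (G² + G²) - 5 = 2*G² - 5 = -5 + 2*G²)
J = -1695 (J = 339/(-7/5 + (⅕)*6) = 339/(-7/5 + 6/5) = 339/(-⅕) = 339*(-5) = -1695)
1/(-3109 + (K(-9) - 3871)/(J - 1*(-12)*8)) = 1/(-3109 + ((-5 + 2*(-9)²) - 3871)/(-1695 - 1*(-12)*8)) = 1/(-3109 + ((-5 + 2*81) - 3871)/(-1695 + 12*8)) = 1/(-3109 + ((-5 + 162) - 3871)/(-1695 + 96)) = 1/(-3109 + (157 - 3871)/(-1599)) = 1/(-3109 - 3714*(-1/1599)) = 1/(-3109 + 1238/533) = 1/(-1655859/533) = -533/1655859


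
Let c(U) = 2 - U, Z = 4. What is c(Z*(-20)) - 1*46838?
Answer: -46756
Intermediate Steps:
c(Z*(-20)) - 1*46838 = (2 - 4*(-20)) - 1*46838 = (2 - 1*(-80)) - 46838 = (2 + 80) - 46838 = 82 - 46838 = -46756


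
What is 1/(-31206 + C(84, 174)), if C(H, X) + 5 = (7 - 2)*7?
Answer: -1/31176 ≈ -3.2076e-5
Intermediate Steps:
C(H, X) = 30 (C(H, X) = -5 + (7 - 2)*7 = -5 + 5*7 = -5 + 35 = 30)
1/(-31206 + C(84, 174)) = 1/(-31206 + 30) = 1/(-31176) = -1/31176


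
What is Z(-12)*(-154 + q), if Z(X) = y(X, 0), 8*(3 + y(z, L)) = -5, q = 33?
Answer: 3509/8 ≈ 438.63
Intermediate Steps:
y(z, L) = -29/8 (y(z, L) = -3 + (⅛)*(-5) = -3 - 5/8 = -29/8)
Z(X) = -29/8
Z(-12)*(-154 + q) = -29*(-154 + 33)/8 = -29/8*(-121) = 3509/8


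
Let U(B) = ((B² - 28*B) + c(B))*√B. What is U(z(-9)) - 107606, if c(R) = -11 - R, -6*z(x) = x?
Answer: -107606 - 209*√6/8 ≈ -1.0767e+5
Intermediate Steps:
z(x) = -x/6
U(B) = √B*(-11 + B² - 29*B) (U(B) = ((B² - 28*B) + (-11 - B))*√B = (-11 + B² - 29*B)*√B = √B*(-11 + B² - 29*B))
U(z(-9)) - 107606 = √(-⅙*(-9))*(-11 + (-⅙*(-9))² - (-29)*(-9)/6) - 107606 = √(3/2)*(-11 + (3/2)² - 29*3/2) - 107606 = (√6/2)*(-11 + 9/4 - 87/2) - 107606 = (√6/2)*(-209/4) - 107606 = -209*√6/8 - 107606 = -107606 - 209*√6/8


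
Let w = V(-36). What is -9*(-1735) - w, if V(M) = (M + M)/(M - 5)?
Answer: 640143/41 ≈ 15613.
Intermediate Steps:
V(M) = 2*M/(-5 + M) (V(M) = (2*M)/(-5 + M) = 2*M/(-5 + M))
w = 72/41 (w = 2*(-36)/(-5 - 36) = 2*(-36)/(-41) = 2*(-36)*(-1/41) = 72/41 ≈ 1.7561)
-9*(-1735) - w = -9*(-1735) - 1*72/41 = 15615 - 72/41 = 640143/41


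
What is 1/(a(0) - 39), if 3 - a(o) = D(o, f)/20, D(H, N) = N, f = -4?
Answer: -5/179 ≈ -0.027933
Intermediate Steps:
a(o) = 16/5 (a(o) = 3 - (-4)/20 = 3 - 1*(-⅕) = 3 + ⅕ = 16/5)
1/(a(0) - 39) = 1/(16/5 - 39) = 1/(-179/5) = -5/179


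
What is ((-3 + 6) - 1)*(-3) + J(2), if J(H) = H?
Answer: -4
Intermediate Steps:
((-3 + 6) - 1)*(-3) + J(2) = ((-3 + 6) - 1)*(-3) + 2 = (3 - 1)*(-3) + 2 = 2*(-3) + 2 = -6 + 2 = -4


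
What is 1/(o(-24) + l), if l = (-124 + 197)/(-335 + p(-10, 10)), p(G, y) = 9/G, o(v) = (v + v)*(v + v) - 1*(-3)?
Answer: 3359/7748483 ≈ 0.00043350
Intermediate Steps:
o(v) = 3 + 4*v² (o(v) = (2*v)*(2*v) + 3 = 4*v² + 3 = 3 + 4*v²)
l = -730/3359 (l = (-124 + 197)/(-335 + 9/(-10)) = 73/(-335 + 9*(-⅒)) = 73/(-335 - 9/10) = 73/(-3359/10) = 73*(-10/3359) = -730/3359 ≈ -0.21733)
1/(o(-24) + l) = 1/((3 + 4*(-24)²) - 730/3359) = 1/((3 + 4*576) - 730/3359) = 1/((3 + 2304) - 730/3359) = 1/(2307 - 730/3359) = 1/(7748483/3359) = 3359/7748483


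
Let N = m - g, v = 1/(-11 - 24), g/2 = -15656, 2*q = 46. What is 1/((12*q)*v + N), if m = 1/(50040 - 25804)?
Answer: 848260/26554028019 ≈ 3.1945e-5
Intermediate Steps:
q = 23 (q = (1/2)*46 = 23)
g = -31312 (g = 2*(-15656) = -31312)
m = 1/24236 ≈ 4.1261e-5
v = -1/35 (v = 1/(-35) = -1/35 ≈ -0.028571)
N = 758877633/24236 (N = 1/24236 - 1*(-31312) = 1/24236 + 31312 = 758877633/24236 ≈ 31312.)
1/((12*q)*v + N) = 1/((12*23)*(-1/35) + 758877633/24236) = 1/(276*(-1/35) + 758877633/24236) = 1/(-276/35 + 758877633/24236) = 1/(26554028019/848260) = 848260/26554028019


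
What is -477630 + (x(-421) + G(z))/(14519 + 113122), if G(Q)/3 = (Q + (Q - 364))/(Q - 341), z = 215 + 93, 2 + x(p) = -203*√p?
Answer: -670616879404/1404051 - 203*I*√421/127641 ≈ -4.7763e+5 - 0.032632*I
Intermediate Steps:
x(p) = -2 - 203*√p
z = 308
G(Q) = 3*(-364 + 2*Q)/(-341 + Q) (G(Q) = 3*((Q + (Q - 364))/(Q - 341)) = 3*((Q + (-364 + Q))/(-341 + Q)) = 3*((-364 + 2*Q)/(-341 + Q)) = 3*(-364 + 2*Q)/(-341 + Q))
-477630 + (x(-421) + G(z))/(14519 + 113122) = -477630 + ((-2 - 203*I*√421) + 6*(-182 + 308)/(-341 + 308))/(14519 + 113122) = -477630 + ((-2 - 203*I*√421) + 6*126/(-33))/127641 = -477630 + ((-2 - 203*I*√421) + 6*(-1/33)*126)*(1/127641) = -477630 + ((-2 - 203*I*√421) - 252/11)*(1/127641) = -477630 + (-274/11 - 203*I*√421)*(1/127641) = -477630 + (-274/1404051 - 203*I*√421/127641) = -670616879404/1404051 - 203*I*√421/127641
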